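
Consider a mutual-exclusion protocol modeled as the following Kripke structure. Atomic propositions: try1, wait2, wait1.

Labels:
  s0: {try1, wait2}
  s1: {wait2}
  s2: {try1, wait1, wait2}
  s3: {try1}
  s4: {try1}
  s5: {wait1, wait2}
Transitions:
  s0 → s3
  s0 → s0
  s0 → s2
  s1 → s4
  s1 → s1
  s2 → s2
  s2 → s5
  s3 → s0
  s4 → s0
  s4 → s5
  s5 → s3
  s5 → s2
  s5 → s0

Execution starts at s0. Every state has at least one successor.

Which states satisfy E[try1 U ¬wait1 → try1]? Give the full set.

States satisfying try1: {s0, s2, s3, s4}.
States satisfying ¬wait1 → try1: {s0, s2, s3, s4, s5}.
States satisfying E[try1 U ¬wait1 → try1]: {s0, s2, s3, s4, s5}.

{s0, s2, s3, s4, s5}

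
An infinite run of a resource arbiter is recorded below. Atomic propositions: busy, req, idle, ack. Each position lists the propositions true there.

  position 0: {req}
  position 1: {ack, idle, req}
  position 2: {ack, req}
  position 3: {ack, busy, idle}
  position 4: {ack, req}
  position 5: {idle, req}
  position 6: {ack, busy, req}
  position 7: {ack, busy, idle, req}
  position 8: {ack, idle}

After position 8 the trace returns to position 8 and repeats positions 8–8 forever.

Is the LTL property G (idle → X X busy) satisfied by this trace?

No

idle → X X busy must hold at every position from 0 onward. It fails at position 3, so G (idle → X X busy) is false.
Positions where idle holds: 1, 3, 5, 7, 8.
Check X X busy at each: 1→ok, 3→fails, 5→ok, 7→fails, 8→fails.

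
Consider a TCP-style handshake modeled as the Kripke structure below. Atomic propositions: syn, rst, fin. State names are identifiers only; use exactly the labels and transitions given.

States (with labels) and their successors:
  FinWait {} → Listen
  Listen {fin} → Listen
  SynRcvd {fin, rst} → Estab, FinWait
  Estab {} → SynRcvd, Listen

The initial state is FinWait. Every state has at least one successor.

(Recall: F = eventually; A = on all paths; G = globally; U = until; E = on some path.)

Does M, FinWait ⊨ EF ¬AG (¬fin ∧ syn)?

Holds

States satisfying ¬AG (¬fin ∧ syn): {FinWait, Listen, SynRcvd, Estab}.
States satisfying EF ¬AG (¬fin ∧ syn): {FinWait, Listen, SynRcvd, Estab}.
Some path from FinWait reaches a state where ¬AG (¬fin ∧ syn) holds.
FinWait ∈ Sat(EF ¬AG (¬fin ∧ syn)).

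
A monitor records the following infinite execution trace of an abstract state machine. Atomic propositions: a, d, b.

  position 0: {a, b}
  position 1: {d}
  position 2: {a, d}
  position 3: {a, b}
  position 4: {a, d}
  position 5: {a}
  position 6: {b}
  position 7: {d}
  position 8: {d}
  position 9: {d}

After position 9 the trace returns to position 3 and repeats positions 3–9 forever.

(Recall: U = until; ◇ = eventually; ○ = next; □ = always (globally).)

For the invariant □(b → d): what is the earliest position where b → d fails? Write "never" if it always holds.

0

At position 0 the labels are {a, b}, so b → d is false there. This is the first violation.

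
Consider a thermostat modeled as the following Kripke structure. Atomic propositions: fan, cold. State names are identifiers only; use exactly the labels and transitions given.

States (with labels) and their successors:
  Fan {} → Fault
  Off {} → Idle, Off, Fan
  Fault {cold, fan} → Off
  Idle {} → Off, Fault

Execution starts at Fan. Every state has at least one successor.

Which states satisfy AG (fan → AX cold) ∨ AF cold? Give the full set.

States satisfying fan → AX cold: {Fan, Off, Idle}.
States satisfying AG (fan → AX cold): ∅.
States satisfying cold: {Fault}.
States satisfying AF cold: {Fan, Fault}.
States satisfying AG (fan → AX cold) ∨ AF cold: {Fan, Fault}.

{Fan, Fault}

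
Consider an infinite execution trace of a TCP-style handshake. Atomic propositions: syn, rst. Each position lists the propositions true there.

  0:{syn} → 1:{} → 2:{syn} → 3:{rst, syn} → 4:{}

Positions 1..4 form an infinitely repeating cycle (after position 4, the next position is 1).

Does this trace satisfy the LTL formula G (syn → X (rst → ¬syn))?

syn → X (rst → ¬syn) must hold at every position from 0 onward. It fails at position 2, so G (syn → X (rst → ¬syn)) is false.
Positions where syn holds: 0, 2, 3.
Check X (rst → ¬syn) at each: 0→ok, 2→fails, 3→ok.

Does not hold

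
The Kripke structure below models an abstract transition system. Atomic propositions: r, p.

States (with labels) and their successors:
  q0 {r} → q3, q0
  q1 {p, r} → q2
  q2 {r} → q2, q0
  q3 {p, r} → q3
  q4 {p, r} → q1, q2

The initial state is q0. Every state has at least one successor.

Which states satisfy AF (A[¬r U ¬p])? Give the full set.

{q0, q1, q2, q4}

States satisfying A[¬r U ¬p]: {q0, q2}.
States satisfying AF (A[¬r U ¬p]): {q0, q1, q2, q4}.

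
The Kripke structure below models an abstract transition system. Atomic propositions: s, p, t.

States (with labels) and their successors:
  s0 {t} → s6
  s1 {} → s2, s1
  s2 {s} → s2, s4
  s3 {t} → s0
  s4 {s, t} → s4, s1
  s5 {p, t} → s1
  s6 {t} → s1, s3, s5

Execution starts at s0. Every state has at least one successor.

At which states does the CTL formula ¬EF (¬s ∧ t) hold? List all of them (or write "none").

States satisfying ¬s ∧ t: {s0, s3, s5, s6}.
States satisfying EF (¬s ∧ t): {s0, s3, s5, s6}.
States satisfying ¬EF (¬s ∧ t): {s1, s2, s4}.

{s1, s2, s4}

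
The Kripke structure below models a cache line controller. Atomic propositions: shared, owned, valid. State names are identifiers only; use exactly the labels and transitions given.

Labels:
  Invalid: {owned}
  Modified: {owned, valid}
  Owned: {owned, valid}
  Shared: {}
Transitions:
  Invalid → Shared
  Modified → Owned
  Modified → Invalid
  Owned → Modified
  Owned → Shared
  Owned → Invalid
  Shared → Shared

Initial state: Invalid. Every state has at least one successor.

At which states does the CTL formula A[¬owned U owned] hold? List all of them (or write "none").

{Invalid, Modified, Owned}

States satisfying ¬owned: {Shared}.
States satisfying owned: {Invalid, Modified, Owned}.
States satisfying A[¬owned U owned]: {Invalid, Modified, Owned}.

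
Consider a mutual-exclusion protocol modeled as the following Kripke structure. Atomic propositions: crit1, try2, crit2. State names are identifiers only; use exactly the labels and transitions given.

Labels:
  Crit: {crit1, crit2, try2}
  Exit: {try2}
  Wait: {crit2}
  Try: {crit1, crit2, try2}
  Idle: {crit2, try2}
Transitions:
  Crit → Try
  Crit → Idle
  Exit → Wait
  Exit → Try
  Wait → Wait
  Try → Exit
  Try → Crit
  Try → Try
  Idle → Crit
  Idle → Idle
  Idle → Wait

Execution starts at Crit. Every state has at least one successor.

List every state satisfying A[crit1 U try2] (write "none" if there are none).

States satisfying crit1: {Crit, Try}.
States satisfying try2: {Crit, Exit, Try, Idle}.
States satisfying A[crit1 U try2]: {Crit, Exit, Try, Idle}.

{Crit, Exit, Try, Idle}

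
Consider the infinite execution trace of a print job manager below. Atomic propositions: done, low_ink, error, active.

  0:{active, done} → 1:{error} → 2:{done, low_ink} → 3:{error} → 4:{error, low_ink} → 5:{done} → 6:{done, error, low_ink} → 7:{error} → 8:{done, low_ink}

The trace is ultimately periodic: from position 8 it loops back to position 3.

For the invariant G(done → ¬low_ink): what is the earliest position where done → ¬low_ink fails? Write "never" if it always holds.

2

Check done → ¬low_ink at each position in order: 0 ✓, 1 ✓.
At position 2 the labels are {done, low_ink}, so done → ¬low_ink is false there. This is the first violation.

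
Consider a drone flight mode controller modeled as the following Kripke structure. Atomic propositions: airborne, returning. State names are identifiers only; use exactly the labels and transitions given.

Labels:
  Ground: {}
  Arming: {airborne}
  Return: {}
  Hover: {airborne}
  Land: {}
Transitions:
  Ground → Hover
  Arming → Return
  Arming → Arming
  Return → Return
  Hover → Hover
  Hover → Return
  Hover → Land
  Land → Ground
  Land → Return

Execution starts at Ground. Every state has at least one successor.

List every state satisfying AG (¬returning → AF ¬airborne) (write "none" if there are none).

{Return}

States satisfying ¬returning → AF ¬airborne: {Ground, Return, Land}.
States satisfying AG (¬returning → AF ¬airborne): {Return}.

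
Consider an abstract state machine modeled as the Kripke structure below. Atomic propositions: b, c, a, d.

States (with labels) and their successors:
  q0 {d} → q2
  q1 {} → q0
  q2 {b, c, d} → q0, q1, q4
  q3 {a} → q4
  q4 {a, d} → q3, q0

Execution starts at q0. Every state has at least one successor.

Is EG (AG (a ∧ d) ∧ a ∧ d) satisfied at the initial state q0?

Does not hold

States satisfying AG (a ∧ d) ∧ a ∧ d: ∅.
States satisfying EG (AG (a ∧ d) ∧ a ∧ d): ∅.
No suitable path/successor from q0 witnesses the formula.
q0 ∉ Sat(EG (AG (a ∧ d) ∧ a ∧ d)).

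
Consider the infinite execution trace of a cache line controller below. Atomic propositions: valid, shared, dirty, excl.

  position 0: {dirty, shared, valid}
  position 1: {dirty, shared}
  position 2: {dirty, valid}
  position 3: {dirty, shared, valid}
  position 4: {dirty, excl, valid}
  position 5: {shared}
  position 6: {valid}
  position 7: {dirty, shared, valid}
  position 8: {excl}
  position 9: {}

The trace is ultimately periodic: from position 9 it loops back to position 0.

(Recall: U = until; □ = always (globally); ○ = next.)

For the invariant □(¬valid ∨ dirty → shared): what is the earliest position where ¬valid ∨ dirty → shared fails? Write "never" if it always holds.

2

Check ¬valid ∨ dirty → shared at each position in order: 0 ✓, 1 ✓.
At position 2 the labels are {dirty, valid}, so ¬valid ∨ dirty → shared is false there. This is the first violation.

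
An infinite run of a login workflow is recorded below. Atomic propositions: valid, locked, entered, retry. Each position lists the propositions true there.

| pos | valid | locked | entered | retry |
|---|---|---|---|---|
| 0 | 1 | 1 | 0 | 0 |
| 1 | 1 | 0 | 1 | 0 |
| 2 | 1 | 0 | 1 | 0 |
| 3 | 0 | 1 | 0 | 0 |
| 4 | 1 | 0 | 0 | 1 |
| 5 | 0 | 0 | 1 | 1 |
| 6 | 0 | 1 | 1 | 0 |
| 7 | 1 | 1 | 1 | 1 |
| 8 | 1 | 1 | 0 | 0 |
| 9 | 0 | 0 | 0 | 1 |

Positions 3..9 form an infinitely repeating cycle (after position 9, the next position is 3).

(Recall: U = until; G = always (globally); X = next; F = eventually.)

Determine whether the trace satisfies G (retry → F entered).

Holds

retry → F entered holds at every position 0..9, and those are all positions ever visited, so G (retry → F entered) holds.
Positions where retry holds: 4, 5, 7, 9.
Check F entered at each: 4→ok, 5→ok, 7→ok, 9→ok.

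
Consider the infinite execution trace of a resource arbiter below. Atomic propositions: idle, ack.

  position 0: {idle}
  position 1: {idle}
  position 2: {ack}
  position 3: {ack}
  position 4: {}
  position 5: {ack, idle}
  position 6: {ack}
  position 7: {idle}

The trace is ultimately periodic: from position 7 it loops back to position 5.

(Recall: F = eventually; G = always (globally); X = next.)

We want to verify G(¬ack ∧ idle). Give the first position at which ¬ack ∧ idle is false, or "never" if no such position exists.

2

Check ¬ack ∧ idle at each position in order: 0 ✓, 1 ✓.
At position 2 the labels are {ack}, so ¬ack ∧ idle is false there. This is the first violation.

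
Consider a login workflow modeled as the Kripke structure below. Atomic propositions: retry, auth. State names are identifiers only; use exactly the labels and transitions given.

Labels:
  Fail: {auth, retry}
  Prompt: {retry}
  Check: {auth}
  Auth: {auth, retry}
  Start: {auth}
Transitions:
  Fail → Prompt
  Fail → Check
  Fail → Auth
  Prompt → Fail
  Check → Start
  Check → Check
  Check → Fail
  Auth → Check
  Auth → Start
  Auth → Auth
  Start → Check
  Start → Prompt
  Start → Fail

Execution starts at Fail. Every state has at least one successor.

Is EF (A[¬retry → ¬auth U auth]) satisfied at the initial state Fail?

States satisfying A[¬retry → ¬auth U auth]: {Fail, Prompt, Check, Auth, Start}.
States satisfying EF (A[¬retry → ¬auth U auth]): {Fail, Prompt, Check, Auth, Start}.
Some path from Fail reaches a state where A[¬retry → ¬auth U auth] holds.
Fail ∈ Sat(EF (A[¬retry → ¬auth U auth])).

Satisfied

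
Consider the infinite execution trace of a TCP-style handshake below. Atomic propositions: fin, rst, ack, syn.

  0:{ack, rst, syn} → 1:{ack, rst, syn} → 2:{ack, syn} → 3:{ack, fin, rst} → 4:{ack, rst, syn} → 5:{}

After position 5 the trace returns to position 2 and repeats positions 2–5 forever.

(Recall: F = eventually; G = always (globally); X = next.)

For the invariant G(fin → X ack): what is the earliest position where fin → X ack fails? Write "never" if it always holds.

never

fin → X ack holds at every position 0..5, and those are all the positions the trace ever visits, so the invariant G(fin → X ack) is never violated.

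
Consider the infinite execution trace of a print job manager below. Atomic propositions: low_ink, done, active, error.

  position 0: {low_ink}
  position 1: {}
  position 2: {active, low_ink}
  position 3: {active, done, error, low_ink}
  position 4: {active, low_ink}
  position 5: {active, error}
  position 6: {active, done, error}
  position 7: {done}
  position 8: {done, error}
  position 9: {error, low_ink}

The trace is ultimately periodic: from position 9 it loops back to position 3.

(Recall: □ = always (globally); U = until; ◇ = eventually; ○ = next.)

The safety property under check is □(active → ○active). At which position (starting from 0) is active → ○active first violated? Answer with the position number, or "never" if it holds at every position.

Check active → ○active at each position in order: 0 ✓, 1 ✓, 2 ✓, 3 ✓, 4 ✓, 5 ✓.
At position 6 the labels are {active, done, error} and the next position 7 has {done}, so active → ○active is false there. This is the first violation.

6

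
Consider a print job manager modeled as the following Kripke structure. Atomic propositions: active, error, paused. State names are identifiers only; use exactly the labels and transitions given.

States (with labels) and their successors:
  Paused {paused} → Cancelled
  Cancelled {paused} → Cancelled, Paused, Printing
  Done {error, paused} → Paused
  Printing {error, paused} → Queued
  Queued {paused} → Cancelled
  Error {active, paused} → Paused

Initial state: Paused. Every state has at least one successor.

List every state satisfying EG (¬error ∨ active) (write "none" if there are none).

{Paused, Cancelled, Queued, Error}

States satisfying ¬error ∨ active: {Paused, Cancelled, Queued, Error}.
States satisfying EG (¬error ∨ active): {Paused, Cancelled, Queued, Error}.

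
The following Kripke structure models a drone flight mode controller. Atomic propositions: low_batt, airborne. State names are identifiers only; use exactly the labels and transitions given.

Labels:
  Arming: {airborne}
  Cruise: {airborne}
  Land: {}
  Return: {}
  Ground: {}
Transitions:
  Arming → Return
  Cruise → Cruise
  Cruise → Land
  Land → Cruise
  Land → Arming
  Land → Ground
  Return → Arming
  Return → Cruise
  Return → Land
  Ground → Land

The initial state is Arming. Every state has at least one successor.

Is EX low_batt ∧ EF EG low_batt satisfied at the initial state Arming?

States satisfying low_batt: ∅.
States satisfying EX low_batt: ∅.
States satisfying EG low_batt: ∅.
States satisfying EF EG low_batt: ∅.
States satisfying EX low_batt ∧ EF EG low_batt: ∅.
Arming ∉ Sat(EX low_batt ∧ EF EG low_batt).

Violated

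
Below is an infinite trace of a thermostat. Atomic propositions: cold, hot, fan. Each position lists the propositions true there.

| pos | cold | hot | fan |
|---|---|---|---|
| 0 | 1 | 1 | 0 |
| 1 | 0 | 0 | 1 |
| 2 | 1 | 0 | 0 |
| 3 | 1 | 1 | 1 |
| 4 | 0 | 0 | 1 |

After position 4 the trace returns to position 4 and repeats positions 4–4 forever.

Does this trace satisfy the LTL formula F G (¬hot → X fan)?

G (¬hot → X fan) holds at position 2, which is reachable from 0, so F G (¬hot → X fan) holds.

Satisfied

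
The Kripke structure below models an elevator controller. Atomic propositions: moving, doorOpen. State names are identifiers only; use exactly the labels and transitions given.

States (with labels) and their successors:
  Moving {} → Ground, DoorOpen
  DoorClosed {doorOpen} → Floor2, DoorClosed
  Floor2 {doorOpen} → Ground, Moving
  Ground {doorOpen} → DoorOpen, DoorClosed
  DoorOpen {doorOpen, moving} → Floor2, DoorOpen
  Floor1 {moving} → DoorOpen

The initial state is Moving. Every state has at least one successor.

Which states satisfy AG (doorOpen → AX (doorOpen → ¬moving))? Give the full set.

none

States satisfying doorOpen → AX (doorOpen → ¬moving): {Moving, DoorClosed, Floor2, Floor1}.
States satisfying AG (doorOpen → AX (doorOpen → ¬moving)): ∅.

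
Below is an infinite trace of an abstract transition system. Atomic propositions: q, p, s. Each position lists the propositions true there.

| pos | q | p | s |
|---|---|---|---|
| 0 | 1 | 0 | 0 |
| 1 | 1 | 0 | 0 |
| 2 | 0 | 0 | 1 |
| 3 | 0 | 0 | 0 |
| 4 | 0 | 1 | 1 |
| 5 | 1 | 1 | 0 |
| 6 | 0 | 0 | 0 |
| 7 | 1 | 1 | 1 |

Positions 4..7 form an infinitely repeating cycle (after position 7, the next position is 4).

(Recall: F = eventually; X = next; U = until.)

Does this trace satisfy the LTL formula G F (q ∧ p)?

Yes

F (q ∧ p) holds at every position 0..7, and those are all positions ever visited, so G F (q ∧ p) holds.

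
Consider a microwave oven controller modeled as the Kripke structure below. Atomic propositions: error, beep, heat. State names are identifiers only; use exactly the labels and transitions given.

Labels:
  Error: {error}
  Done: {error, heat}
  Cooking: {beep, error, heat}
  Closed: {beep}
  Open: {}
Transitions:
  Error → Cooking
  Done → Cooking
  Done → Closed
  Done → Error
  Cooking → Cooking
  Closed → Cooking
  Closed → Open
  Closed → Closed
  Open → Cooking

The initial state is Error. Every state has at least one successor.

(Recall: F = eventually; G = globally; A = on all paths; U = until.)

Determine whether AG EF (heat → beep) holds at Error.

Holds

States satisfying EF (heat → beep): {Error, Done, Cooking, Closed, Open}.
States satisfying AG EF (heat → beep): {Error, Done, Cooking, Closed, Open}.
Every state reachable from Error satisfies EF (heat → beep).
Error ∈ Sat(AG EF (heat → beep)).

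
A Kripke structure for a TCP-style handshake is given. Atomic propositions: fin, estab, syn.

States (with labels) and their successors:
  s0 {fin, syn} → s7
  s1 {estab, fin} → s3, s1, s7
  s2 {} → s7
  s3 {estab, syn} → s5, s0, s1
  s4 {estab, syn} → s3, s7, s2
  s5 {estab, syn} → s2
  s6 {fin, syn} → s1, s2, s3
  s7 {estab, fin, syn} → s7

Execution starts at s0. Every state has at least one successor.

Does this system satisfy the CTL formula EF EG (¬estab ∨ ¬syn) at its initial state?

Violated

States satisfying EG (¬estab ∨ ¬syn): {s1, s6}.
States satisfying EF EG (¬estab ∨ ¬syn): {s1, s3, s4, s6}.
No suitable path/successor from s0 witnesses the formula.
s0 ∉ Sat(EF EG (¬estab ∨ ¬syn)).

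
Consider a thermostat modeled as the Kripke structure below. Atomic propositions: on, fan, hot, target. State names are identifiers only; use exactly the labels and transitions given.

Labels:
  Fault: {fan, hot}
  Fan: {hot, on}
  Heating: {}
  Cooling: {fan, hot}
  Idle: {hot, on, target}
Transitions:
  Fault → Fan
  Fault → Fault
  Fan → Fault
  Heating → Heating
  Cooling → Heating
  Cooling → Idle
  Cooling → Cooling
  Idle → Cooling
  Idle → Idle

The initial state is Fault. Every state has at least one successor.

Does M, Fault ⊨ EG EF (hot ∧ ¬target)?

States satisfying EF (hot ∧ ¬target): {Fault, Fan, Cooling, Idle}.
States satisfying EG EF (hot ∧ ¬target): {Fault, Fan, Cooling, Idle}.
Fault ∈ Sat(EG EF (hot ∧ ¬target)).

Holds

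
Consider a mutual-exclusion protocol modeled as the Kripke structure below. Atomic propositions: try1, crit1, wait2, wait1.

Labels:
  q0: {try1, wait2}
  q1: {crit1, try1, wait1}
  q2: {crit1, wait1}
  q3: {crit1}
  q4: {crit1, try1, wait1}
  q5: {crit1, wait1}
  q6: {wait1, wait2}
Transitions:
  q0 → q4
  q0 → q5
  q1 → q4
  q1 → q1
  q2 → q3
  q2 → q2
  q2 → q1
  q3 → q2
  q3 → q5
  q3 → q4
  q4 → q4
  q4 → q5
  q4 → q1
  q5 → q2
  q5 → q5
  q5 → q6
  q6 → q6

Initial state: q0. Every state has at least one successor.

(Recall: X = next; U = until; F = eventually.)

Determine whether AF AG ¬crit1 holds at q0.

No

States satisfying AG ¬crit1: {q6}.
States satisfying AF AG ¬crit1: {q6}.
There is a path from q0 along which AG ¬crit1 never holds.
q0 ∉ Sat(AF AG ¬crit1).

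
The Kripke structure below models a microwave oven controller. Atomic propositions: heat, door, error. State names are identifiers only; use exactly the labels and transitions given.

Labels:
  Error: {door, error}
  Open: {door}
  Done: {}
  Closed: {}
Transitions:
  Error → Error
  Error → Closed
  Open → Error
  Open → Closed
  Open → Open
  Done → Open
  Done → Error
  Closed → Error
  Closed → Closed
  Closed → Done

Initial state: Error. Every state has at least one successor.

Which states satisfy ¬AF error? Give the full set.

{Open, Done, Closed}

States satisfying error: {Error}.
States satisfying AF error: {Error}.
States satisfying ¬AF error: {Open, Done, Closed}.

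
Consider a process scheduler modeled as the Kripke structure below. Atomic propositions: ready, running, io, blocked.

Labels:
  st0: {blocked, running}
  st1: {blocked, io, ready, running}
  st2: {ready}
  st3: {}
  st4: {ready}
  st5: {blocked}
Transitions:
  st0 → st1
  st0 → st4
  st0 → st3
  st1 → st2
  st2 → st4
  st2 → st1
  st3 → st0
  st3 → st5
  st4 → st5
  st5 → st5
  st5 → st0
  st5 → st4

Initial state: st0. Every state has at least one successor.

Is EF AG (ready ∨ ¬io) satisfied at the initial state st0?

Satisfied

States satisfying AG (ready ∨ ¬io): {st0, st1, st2, st3, st4, st5}.
States satisfying EF AG (ready ∨ ¬io): {st0, st1, st2, st3, st4, st5}.
Some path from st0 reaches a state where AG (ready ∨ ¬io) holds.
st0 ∈ Sat(EF AG (ready ∨ ¬io)).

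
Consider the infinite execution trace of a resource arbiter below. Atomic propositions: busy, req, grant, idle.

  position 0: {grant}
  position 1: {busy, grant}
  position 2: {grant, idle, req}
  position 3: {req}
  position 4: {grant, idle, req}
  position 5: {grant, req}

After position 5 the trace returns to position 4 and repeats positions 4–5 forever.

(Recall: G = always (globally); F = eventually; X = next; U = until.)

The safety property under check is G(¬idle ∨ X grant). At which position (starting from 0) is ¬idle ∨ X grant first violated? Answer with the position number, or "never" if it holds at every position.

2

Check ¬idle ∨ X grant at each position in order: 0 ✓, 1 ✓.
At position 2 the labels are {grant, idle, req} and the next position 3 has {req}, so ¬idle ∨ X grant is false there. This is the first violation.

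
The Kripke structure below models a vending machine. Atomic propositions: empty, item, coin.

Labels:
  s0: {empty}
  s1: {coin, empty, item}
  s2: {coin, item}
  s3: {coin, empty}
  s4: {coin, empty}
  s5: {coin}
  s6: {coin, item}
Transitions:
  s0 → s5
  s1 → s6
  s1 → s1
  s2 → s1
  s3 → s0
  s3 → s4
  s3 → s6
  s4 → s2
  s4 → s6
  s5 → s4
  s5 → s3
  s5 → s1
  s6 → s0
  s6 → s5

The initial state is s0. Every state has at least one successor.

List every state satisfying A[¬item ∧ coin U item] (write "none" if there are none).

{s1, s2, s4, s6}

States satisfying ¬item ∧ coin: {s3, s4, s5}.
States satisfying item: {s1, s2, s6}.
States satisfying A[¬item ∧ coin U item]: {s1, s2, s4, s6}.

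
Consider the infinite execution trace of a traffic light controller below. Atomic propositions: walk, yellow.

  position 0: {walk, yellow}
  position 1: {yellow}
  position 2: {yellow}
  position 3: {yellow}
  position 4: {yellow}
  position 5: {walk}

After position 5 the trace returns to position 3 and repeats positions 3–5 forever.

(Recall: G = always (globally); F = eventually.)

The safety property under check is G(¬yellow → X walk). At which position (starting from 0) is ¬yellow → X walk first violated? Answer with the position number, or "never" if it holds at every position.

Check ¬yellow → X walk at each position in order: 0 ✓, 1 ✓, 2 ✓, 3 ✓, 4 ✓.
At position 5 the labels are {walk} and the next position 3 has {yellow}, so ¬yellow → X walk is false there. This is the first violation.

5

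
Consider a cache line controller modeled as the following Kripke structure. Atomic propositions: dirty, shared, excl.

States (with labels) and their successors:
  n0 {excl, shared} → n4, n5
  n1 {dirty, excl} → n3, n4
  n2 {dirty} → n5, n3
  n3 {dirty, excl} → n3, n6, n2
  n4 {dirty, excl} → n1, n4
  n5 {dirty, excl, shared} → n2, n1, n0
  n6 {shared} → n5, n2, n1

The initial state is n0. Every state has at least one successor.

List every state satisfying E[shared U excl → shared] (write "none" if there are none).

States satisfying shared: {n0, n5, n6}.
States satisfying excl → shared: {n0, n2, n5, n6}.
States satisfying E[shared U excl → shared]: {n0, n2, n5, n6}.

{n0, n2, n5, n6}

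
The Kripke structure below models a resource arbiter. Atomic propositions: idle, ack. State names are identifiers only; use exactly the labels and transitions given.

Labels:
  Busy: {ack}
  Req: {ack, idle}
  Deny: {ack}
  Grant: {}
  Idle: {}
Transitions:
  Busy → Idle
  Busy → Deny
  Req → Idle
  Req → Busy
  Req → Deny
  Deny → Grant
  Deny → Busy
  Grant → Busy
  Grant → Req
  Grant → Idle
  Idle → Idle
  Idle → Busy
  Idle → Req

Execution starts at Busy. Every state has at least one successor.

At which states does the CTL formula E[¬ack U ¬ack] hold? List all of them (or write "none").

{Grant, Idle}

States satisfying ¬ack: {Grant, Idle}.
States satisfying E[¬ack U ¬ack]: {Grant, Idle}.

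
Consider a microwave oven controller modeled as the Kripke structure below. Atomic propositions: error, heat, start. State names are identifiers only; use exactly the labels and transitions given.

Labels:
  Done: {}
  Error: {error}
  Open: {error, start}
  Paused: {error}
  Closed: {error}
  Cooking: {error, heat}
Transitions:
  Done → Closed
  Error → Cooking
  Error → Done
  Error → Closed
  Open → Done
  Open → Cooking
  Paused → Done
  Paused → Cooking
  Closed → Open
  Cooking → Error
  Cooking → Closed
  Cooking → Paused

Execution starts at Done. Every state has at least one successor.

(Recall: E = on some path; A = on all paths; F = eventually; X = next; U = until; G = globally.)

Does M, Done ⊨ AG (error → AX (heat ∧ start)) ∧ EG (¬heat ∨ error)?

Does not hold

States satisfying error → AX (heat ∧ start): {Done}.
States satisfying AG (error → AX (heat ∧ start)): ∅.
States satisfying ¬heat ∨ error: {Done, Error, Open, Paused, Closed, Cooking}.
States satisfying EG (¬heat ∨ error): {Done, Error, Open, Paused, Closed, Cooking}.
States satisfying AG (error → AX (heat ∧ start)) ∧ EG (¬heat ∨ error): ∅.
Done ∉ Sat(AG (error → AX (heat ∧ start)) ∧ EG (¬heat ∨ error)).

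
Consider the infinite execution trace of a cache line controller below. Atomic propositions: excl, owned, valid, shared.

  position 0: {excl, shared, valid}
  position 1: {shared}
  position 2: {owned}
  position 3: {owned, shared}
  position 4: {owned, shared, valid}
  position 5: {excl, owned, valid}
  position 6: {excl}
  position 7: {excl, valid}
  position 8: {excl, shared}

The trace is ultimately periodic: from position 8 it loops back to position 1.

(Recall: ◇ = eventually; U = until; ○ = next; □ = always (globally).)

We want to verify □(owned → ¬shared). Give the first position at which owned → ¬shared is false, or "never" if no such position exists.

3

Check owned → ¬shared at each position in order: 0 ✓, 1 ✓, 2 ✓.
At position 3 the labels are {owned, shared}, so owned → ¬shared is false there. This is the first violation.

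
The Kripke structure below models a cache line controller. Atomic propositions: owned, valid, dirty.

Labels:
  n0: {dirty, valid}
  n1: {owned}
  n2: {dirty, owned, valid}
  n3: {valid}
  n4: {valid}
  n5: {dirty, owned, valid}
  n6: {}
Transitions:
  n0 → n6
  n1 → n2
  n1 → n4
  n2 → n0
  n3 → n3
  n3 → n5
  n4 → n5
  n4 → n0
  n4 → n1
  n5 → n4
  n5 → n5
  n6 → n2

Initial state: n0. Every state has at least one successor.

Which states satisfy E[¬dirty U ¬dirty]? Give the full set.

{n1, n3, n4, n6}

States satisfying ¬dirty: {n1, n3, n4, n6}.
States satisfying E[¬dirty U ¬dirty]: {n1, n3, n4, n6}.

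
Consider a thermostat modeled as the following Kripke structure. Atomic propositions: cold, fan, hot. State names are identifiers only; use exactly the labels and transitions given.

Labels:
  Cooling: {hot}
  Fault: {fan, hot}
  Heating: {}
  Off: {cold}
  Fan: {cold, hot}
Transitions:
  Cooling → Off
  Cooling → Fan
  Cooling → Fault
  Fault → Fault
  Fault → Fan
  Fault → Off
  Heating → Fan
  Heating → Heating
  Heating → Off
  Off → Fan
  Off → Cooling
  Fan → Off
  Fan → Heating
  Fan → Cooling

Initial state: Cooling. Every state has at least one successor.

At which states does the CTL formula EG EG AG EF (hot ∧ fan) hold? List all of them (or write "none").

{Cooling, Fault, Heating, Off, Fan}

States satisfying EG AG EF (hot ∧ fan): {Cooling, Fault, Heating, Off, Fan}.
States satisfying EG EG AG EF (hot ∧ fan): {Cooling, Fault, Heating, Off, Fan}.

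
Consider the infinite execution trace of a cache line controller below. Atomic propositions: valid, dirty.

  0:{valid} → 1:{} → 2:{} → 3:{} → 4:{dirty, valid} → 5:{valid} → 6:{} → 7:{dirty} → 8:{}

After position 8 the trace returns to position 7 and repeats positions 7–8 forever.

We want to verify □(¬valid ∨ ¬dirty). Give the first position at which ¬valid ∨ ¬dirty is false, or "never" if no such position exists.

4

Check ¬valid ∨ ¬dirty at each position in order: 0 ✓, 1 ✓, 2 ✓, 3 ✓.
At position 4 the labels are {dirty, valid}, so ¬valid ∨ ¬dirty is false there. This is the first violation.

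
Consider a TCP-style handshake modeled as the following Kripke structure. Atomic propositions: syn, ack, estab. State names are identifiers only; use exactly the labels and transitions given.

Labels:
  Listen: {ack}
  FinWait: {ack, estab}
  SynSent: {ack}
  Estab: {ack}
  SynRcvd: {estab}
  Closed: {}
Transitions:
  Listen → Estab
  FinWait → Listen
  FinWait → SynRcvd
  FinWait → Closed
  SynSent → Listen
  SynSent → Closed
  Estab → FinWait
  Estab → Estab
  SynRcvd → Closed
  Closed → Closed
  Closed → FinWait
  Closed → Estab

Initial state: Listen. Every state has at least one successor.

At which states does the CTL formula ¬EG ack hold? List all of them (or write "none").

States satisfying ack: {Listen, FinWait, SynSent, Estab}.
States satisfying EG ack: {Listen, FinWait, SynSent, Estab}.
States satisfying ¬EG ack: {SynRcvd, Closed}.

{SynRcvd, Closed}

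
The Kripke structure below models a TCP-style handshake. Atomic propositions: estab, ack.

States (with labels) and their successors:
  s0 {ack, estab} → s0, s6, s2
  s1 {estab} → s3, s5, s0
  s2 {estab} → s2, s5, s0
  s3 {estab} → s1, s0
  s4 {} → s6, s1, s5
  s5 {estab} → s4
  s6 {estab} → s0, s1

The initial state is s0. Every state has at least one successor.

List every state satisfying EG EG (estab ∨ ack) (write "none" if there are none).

States satisfying EG (estab ∨ ack): {s0, s1, s2, s3, s6}.
States satisfying EG EG (estab ∨ ack): {s0, s1, s2, s3, s6}.

{s0, s1, s2, s3, s6}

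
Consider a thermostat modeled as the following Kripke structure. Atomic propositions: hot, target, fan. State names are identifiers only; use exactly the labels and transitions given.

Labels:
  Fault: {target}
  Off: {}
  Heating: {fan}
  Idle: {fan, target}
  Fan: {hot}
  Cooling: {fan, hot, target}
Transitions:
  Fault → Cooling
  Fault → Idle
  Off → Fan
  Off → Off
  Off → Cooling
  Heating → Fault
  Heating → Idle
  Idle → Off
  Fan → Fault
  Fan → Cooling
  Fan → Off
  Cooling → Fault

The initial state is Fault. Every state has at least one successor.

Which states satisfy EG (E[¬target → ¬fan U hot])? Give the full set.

States satisfying E[¬target → ¬fan U hot]: {Fault, Off, Idle, Fan, Cooling}.
States satisfying EG (E[¬target → ¬fan U hot]): {Fault, Off, Idle, Fan, Cooling}.

{Fault, Off, Idle, Fan, Cooling}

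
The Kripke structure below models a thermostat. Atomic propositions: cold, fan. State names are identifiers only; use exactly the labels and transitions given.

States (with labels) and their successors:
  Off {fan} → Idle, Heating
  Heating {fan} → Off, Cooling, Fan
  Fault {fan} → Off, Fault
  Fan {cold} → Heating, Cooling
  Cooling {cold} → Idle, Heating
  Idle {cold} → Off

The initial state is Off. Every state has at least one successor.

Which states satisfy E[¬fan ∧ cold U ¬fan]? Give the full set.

{Fan, Cooling, Idle}

States satisfying ¬fan ∧ cold: {Fan, Cooling, Idle}.
States satisfying ¬fan: {Fan, Cooling, Idle}.
States satisfying E[¬fan ∧ cold U ¬fan]: {Fan, Cooling, Idle}.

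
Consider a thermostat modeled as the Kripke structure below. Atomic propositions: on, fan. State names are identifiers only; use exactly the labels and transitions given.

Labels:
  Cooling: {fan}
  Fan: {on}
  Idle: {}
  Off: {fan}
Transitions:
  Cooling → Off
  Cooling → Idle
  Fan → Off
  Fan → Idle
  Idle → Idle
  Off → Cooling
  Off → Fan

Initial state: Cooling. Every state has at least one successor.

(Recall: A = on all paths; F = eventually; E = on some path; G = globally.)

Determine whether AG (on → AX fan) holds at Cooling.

No

States satisfying on → AX fan: {Cooling, Idle, Off}.
States satisfying AG (on → AX fan): {Idle}.
Fan is reachable from Cooling and violates on → AX fan, so AG fails at Cooling.
Cooling ∉ Sat(AG (on → AX fan)).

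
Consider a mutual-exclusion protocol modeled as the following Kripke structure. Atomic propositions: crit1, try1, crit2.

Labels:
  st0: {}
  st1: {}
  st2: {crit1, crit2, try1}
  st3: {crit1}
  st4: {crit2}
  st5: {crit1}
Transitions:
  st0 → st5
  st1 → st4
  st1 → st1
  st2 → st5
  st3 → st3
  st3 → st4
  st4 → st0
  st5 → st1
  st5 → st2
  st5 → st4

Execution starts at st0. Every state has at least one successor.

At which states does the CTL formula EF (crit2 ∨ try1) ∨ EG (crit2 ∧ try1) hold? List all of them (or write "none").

{st0, st1, st2, st3, st4, st5}

States satisfying crit2 ∨ try1: {st2, st4}.
States satisfying EF (crit2 ∨ try1): {st0, st1, st2, st3, st4, st5}.
States satisfying crit2 ∧ try1: {st2}.
States satisfying EG (crit2 ∧ try1): ∅.
States satisfying EF (crit2 ∨ try1) ∨ EG (crit2 ∧ try1): {st0, st1, st2, st3, st4, st5}.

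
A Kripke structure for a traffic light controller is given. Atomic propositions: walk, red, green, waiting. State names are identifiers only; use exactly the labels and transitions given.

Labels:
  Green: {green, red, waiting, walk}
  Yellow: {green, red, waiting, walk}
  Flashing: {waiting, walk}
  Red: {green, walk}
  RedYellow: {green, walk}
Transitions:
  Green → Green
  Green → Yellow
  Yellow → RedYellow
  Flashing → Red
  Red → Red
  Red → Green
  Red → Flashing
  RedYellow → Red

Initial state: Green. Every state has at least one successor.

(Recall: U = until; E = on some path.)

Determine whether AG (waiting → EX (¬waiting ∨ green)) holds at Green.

Satisfied

States satisfying waiting → EX (¬waiting ∨ green): {Green, Yellow, Flashing, Red, RedYellow}.
States satisfying AG (waiting → EX (¬waiting ∨ green)): {Green, Yellow, Flashing, Red, RedYellow}.
Every state reachable from Green satisfies waiting → EX (¬waiting ∨ green).
Green ∈ Sat(AG (waiting → EX (¬waiting ∨ green))).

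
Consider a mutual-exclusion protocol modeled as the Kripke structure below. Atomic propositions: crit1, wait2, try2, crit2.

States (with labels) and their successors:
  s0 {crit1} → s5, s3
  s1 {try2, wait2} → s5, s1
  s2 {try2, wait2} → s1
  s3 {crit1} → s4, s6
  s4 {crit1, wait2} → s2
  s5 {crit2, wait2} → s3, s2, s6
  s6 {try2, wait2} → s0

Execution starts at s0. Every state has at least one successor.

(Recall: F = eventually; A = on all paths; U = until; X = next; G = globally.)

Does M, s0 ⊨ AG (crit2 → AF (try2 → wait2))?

Holds

States satisfying crit2 → AF (try2 → wait2): {s0, s1, s2, s3, s4, s5, s6}.
States satisfying AG (crit2 → AF (try2 → wait2)): {s0, s1, s2, s3, s4, s5, s6}.
Every state reachable from s0 satisfies crit2 → AF (try2 → wait2).
s0 ∈ Sat(AG (crit2 → AF (try2 → wait2))).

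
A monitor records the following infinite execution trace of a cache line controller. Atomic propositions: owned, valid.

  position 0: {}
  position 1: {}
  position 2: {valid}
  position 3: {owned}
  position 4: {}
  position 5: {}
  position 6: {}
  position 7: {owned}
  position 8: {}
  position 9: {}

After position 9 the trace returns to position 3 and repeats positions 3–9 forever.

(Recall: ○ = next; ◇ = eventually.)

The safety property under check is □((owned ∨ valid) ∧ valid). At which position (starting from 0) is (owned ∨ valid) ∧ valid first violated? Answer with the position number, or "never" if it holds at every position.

At position 0 the labels are {}, so (owned ∨ valid) ∧ valid is false there. This is the first violation.

0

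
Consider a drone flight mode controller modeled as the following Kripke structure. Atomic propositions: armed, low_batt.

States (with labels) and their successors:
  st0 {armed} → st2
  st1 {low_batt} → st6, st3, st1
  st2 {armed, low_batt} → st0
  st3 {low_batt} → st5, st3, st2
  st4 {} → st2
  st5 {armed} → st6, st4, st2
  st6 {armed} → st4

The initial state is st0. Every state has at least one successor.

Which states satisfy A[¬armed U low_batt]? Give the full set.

{st1, st2, st3, st4}

States satisfying ¬armed: {st1, st3, st4}.
States satisfying low_batt: {st1, st2, st3}.
States satisfying A[¬armed U low_batt]: {st1, st2, st3, st4}.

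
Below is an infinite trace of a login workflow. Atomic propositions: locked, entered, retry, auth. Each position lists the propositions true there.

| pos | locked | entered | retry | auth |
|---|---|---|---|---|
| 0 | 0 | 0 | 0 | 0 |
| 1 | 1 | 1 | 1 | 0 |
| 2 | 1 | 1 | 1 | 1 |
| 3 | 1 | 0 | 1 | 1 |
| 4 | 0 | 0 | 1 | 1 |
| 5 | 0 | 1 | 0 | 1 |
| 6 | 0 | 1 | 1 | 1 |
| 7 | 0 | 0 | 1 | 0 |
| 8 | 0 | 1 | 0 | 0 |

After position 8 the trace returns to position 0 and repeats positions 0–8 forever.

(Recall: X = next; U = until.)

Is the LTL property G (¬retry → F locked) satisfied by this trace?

Satisfied

¬retry → F locked holds at every position 0..8, and those are all positions ever visited, so G (¬retry → F locked) holds.
Positions where ¬retry holds: 0, 5, 8.
Check F locked at each: 0→ok, 5→ok, 8→ok.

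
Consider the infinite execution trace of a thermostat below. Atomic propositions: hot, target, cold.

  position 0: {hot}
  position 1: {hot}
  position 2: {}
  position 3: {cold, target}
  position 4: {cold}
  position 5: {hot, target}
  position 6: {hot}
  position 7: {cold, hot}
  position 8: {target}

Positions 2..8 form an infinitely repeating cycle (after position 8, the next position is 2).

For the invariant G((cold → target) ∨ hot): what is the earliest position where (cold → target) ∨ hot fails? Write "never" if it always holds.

Check (cold → target) ∨ hot at each position in order: 0 ✓, 1 ✓, 2 ✓, 3 ✓.
At position 4 the labels are {cold}, so (cold → target) ∨ hot is false there. This is the first violation.

4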